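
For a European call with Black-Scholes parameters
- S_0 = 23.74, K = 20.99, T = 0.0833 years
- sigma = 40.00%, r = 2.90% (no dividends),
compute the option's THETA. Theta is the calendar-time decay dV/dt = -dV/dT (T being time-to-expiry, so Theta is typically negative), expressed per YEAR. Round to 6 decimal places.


Answer: Theta = -3.922230

Derivation:
d1 = 1.1450709329; d2 = 1.0296239754
phi(d1) = 0.2071044023; exp(-qT) = 1.0000000000; exp(-rT) = 0.9975872155
Theta = -S*exp(-qT)*phi(d1)*sigma/(2*sqrt(T)) - r*K*exp(-rT)*N(d2) + q*S*exp(-qT)*N(d1)
N(d1) = 0.8739101124; N(d2) = 0.8484067220; sqrt(T) = 0.2886173938
Term 1 = -23.7400 * 1.0000000000 * 0.2071044023 * 0.4000 / (2 * 0.2886173938) = -3.4070424141
Term 2 = -0.0290 * 20.9900 * 0.9975872155 * 0.8484067220 = -0.5151876126
Term 3 = 0 (no dividend yield, q = 0)
Theta = -3.4070424141 + (-0.5151876126) + (0.0000000000) = -3.922230


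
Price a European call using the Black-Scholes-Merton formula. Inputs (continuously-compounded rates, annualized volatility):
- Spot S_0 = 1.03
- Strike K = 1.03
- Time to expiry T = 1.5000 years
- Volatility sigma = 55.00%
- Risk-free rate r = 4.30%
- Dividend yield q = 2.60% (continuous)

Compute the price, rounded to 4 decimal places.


Answer: Price = 0.2706

Derivation:
d1 = (ln(S/K) + (r - q + 0.5*sigma^2) * T) / (sigma * sqrt(T)) = 0.37466059
d2 = d1 - sigma * sqrt(T) = -0.29894909
exp(-rT) = 0.93753611; exp(-qT) = 0.96175071
C = S_0 * exp(-qT) * N(d1) - K * exp(-rT) * N(d2)
N(d1) = 0.64604355; N(d2) = 0.38248945
C = 1.0300 * 0.96175071 * 0.64604355 - 1.0300 * 0.93753611 * 0.38248945 = 0.2706


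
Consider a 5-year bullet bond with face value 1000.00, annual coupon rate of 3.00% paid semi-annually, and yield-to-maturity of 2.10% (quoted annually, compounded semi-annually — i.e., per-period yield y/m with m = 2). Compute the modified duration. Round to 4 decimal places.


Coupon per period c = face * coupon_rate / m = 15.000000
Periods per year m = 2; per-period yield y/m = 0.010500
Number of cashflows N = 10
Cashflows (t years, CF_t, discount factor 1/(1+y/m)^(m*t), PV):
  t = 0.5000: CF_t = 15.000000, DF = 0.989609, PV = 14.844137
  t = 1.0000: CF_t = 15.000000, DF = 0.979326, PV = 14.689893
  t = 1.5000: CF_t = 15.000000, DF = 0.969150, PV = 14.537252
  t = 2.0000: CF_t = 15.000000, DF = 0.959080, PV = 14.386196
  t = 2.5000: CF_t = 15.000000, DF = 0.949114, PV = 14.236711
  t = 3.0000: CF_t = 15.000000, DF = 0.939252, PV = 14.088779
  t = 3.5000: CF_t = 15.000000, DF = 0.929492, PV = 13.942384
  t = 4.0000: CF_t = 15.000000, DF = 0.919834, PV = 13.797510
  t = 4.5000: CF_t = 15.000000, DF = 0.910276, PV = 13.654141
  t = 5.0000: CF_t = 1015.000000, DF = 0.900818, PV = 914.329777
Price P = sum_t PV_t = 1042.506780
First compute Macaulay numerator sum_t t * PV_t:
  t * PV_t at t = 0.5000: 7.422068
  t * PV_t at t = 1.0000: 14.689893
  t * PV_t at t = 1.5000: 21.805877
  t * PV_t at t = 2.0000: 28.772393
  t * PV_t at t = 2.5000: 35.591778
  t * PV_t at t = 3.0000: 42.266337
  t * PV_t at t = 3.5000: 48.798343
  t * PV_t at t = 4.0000: 55.190040
  t * PV_t at t = 4.5000: 61.443637
  t * PV_t at t = 5.0000: 4571.648886
Macaulay duration D = 4887.629251 / 1042.506780 = 4.688343
Modified duration = D / (1 + y/m) = 4.688343 / (1 + 0.010500) = 4.639627

Answer: Modified duration = 4.6396


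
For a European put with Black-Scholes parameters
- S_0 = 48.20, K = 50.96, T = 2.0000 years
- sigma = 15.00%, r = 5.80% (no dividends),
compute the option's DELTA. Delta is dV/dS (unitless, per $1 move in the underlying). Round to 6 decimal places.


Answer: Delta = -0.348117

Derivation:
d1 = 0.3904078422; d2 = 0.1782758078
phi(d1) = 0.3696688497; exp(-qT) = 1.0000000000; exp(-rT) = 0.8904752233
N(-d1) = 0.3481174949
Delta = -exp(-qT) * N(-d1) = -1.0000000000 * 0.3481174949 = -0.348117


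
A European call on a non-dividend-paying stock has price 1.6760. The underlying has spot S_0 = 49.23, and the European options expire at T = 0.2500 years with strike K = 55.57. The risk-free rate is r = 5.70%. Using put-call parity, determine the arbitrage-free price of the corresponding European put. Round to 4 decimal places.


Answer: Put price = 7.2297

Derivation:
Put-call parity: C - P = S_0 * exp(-qT) - K * exp(-rT).
S_0 * exp(-qT) = 49.2300 * 1.00000000 = 49.23000000
K * exp(-rT) = 55.5700 * 0.98585105 = 54.78374289
P = C - S*exp(-qT) + K*exp(-rT)
P = 1.6760 - 49.23000000 + 54.78374289 = 7.2297


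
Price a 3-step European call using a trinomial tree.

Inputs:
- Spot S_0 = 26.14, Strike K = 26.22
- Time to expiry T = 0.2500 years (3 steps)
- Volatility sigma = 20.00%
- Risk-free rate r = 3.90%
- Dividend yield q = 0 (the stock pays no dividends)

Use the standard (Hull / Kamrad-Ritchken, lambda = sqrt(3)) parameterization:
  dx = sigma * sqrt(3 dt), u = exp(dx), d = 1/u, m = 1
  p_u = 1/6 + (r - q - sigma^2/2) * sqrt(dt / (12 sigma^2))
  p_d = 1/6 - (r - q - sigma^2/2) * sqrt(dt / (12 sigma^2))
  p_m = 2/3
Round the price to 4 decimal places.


dt = T/N = 0.083333; dx = sigma*sqrt(3*dt) = 0.100000
u = exp(dx) = 1.105171; d = 1/u = 0.904837
p_u = 0.174583, p_m = 0.666667, p_d = 0.158750
Discount per step: exp(-r*dt) = 0.996755
Stock lattice S(k, j) with j the centered position index:
  k=0: S(0,+0) = 26.1400
  k=1: S(1,-1) = 23.6525; S(1,+0) = 26.1400; S(1,+1) = 28.8892
  k=2: S(2,-2) = 21.4016; S(2,-1) = 23.6525; S(2,+0) = 26.1400; S(2,+1) = 28.8892; S(2,+2) = 31.9275
  k=3: S(3,-3) = 19.3650; S(3,-2) = 21.4016; S(3,-1) = 23.6525; S(3,+0) = 26.1400; S(3,+1) = 28.8892; S(3,+2) = 31.9275; S(3,+3) = 35.2853
Terminal payoffs V(N, j) = max(S_T - K, 0):
  V(3,-3) = 0.000000; V(3,-2) = 0.000000; V(3,-1) = 0.000000; V(3,+0) = 0.000000; V(3,+1) = 2.669168; V(3,+2) = 5.707468; V(3,+3) = 9.065309
Backward induction: V(k, j) = exp(-r*dt) * [p_u * V(k+1, j+1) + p_m * V(k+1, j) + p_d * V(k+1, j-1)]
  V(2,-2) = exp(-r*dt) * [p_u*0.000000 + p_m*0.000000 + p_d*0.000000] = 0.000000
  V(2,-1) = exp(-r*dt) * [p_u*0.000000 + p_m*0.000000 + p_d*0.000000] = 0.000000
  V(2,+0) = exp(-r*dt) * [p_u*2.669168 + p_m*0.000000 + p_d*0.000000] = 0.464480
  V(2,+1) = exp(-r*dt) * [p_u*5.707468 + p_m*2.669168 + p_d*0.000000] = 2.766867
  V(2,+2) = exp(-r*dt) * [p_u*9.065309 + p_m*5.707468 + p_d*2.669168] = 5.792505
  V(1,-1) = exp(-r*dt) * [p_u*0.464480 + p_m*0.000000 + p_d*0.000000] = 0.080827
  V(1,+0) = exp(-r*dt) * [p_u*2.766867 + p_m*0.464480 + p_d*0.000000] = 0.790130
  V(1,+1) = exp(-r*dt) * [p_u*5.792505 + p_m*2.766867 + p_d*0.464480] = 2.920083
  V(0,+0) = exp(-r*dt) * [p_u*2.920083 + p_m*0.790130 + p_d*0.080827] = 1.045978

Answer: Price = V(0,0) = 1.0460


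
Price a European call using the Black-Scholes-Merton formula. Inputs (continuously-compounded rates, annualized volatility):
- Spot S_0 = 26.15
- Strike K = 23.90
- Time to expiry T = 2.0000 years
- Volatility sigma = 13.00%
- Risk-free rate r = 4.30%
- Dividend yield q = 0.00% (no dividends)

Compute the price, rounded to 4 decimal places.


Answer: Price = 4.6162

Derivation:
d1 = (ln(S/K) + (r - q + 0.5*sigma^2) * T) / (sigma * sqrt(T)) = 1.04907848
d2 = d1 - sigma * sqrt(T) = 0.86523072
exp(-rT) = 0.91759423; exp(-qT) = 1.00000000
C = S_0 * exp(-qT) * N(d1) - K * exp(-rT) * N(d2)
N(d1) = 0.85292900; N(d2) = 0.80654391
C = 26.1500 * 1.00000000 * 0.85292900 - 23.9000 * 0.91759423 * 0.80654391 = 4.6162


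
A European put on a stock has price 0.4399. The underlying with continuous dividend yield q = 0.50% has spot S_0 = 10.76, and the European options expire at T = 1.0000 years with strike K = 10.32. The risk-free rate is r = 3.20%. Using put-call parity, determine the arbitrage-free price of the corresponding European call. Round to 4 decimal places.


Answer: Call price = 1.1512

Derivation:
Put-call parity: C - P = S_0 * exp(-qT) - K * exp(-rT).
S_0 * exp(-qT) = 10.7600 * 0.99501248 = 10.70633428
K * exp(-rT) = 10.3200 * 0.96850658 = 9.99498793
C = P + S*exp(-qT) - K*exp(-rT)
C = 0.4399 + 10.70633428 - 9.99498793 = 1.1512


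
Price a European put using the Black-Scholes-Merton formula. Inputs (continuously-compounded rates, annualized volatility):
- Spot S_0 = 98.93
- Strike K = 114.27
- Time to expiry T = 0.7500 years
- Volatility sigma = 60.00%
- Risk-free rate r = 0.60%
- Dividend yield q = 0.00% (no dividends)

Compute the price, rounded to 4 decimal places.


Answer: Price = 29.9762

Derivation:
d1 = (ln(S/K) + (r - q + 0.5*sigma^2) * T) / (sigma * sqrt(T)) = -0.00895189
d2 = d1 - sigma * sqrt(T) = -0.52856713
exp(-rT) = 0.99551011; exp(-qT) = 1.00000000
P = K * exp(-rT) * N(-d2) - S_0 * exp(-qT) * N(-d1)
N(-d1) = 0.50357124; N(-d2) = 0.70144712
P = 114.2700 * 0.99551011 * 0.70144712 - 98.9300 * 1.00000000 * 0.50357124 = 29.9762


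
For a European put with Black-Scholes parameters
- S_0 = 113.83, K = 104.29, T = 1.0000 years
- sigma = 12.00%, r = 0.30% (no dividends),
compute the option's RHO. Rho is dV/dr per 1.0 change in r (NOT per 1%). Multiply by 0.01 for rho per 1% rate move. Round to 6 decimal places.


d1 = 0.8144218934; d2 = 0.6944218934
phi(d1) = 0.2863386598; exp(-qT) = 1.0000000000; exp(-rT) = 0.9970044955
N(-d2) = 0.2437088339
Rho = -K*T*exp(-rT)*N(-d2) = -104.2900 * 1.0000 * 0.9970044955 * 0.2437088339 = -25.340259

Answer: Rho = -25.340259


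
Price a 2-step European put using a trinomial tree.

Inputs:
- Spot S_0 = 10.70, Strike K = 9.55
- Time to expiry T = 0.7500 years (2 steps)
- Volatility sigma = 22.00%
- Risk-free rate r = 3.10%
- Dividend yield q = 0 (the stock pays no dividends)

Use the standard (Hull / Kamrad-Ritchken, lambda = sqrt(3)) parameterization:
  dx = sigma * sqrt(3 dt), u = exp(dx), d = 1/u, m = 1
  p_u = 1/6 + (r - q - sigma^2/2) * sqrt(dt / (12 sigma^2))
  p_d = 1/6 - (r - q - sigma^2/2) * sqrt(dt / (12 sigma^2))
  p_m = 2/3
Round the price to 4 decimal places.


dt = T/N = 0.375000; dx = sigma*sqrt(3*dt) = 0.233345
u = exp(dx) = 1.262817; d = 1/u = 0.791880
p_u = 0.172131, p_m = 0.666667, p_d = 0.161203
Discount per step: exp(-r*dt) = 0.988442
Stock lattice S(k, j) with j the centered position index:
  k=0: S(0,+0) = 10.7000
  k=1: S(1,-1) = 8.4731; S(1,+0) = 10.7000; S(1,+1) = 13.5121
  k=2: S(2,-2) = 6.7097; S(2,-1) = 8.4731; S(2,+0) = 10.7000; S(2,+1) = 13.5121; S(2,+2) = 17.0634
Terminal payoffs V(N, j) = max(K - S_T, 0):
  V(2,-2) = 2.840307; V(2,-1) = 1.076883; V(2,+0) = 0.000000; V(2,+1) = 0.000000; V(2,+2) = 0.000000
Backward induction: V(k, j) = exp(-r*dt) * [p_u * V(k+1, j+1) + p_m * V(k+1, j) + p_d * V(k+1, j-1)]
  V(1,-1) = exp(-r*dt) * [p_u*0.000000 + p_m*1.076883 + p_d*2.840307] = 1.162197
  V(1,+0) = exp(-r*dt) * [p_u*0.000000 + p_m*0.000000 + p_d*1.076883] = 0.171590
  V(1,+1) = exp(-r*dt) * [p_u*0.000000 + p_m*0.000000 + p_d*0.000000] = 0.000000
  V(0,+0) = exp(-r*dt) * [p_u*0.000000 + p_m*0.171590 + p_d*1.162197] = 0.298255

Answer: Price = V(0,0) = 0.2983


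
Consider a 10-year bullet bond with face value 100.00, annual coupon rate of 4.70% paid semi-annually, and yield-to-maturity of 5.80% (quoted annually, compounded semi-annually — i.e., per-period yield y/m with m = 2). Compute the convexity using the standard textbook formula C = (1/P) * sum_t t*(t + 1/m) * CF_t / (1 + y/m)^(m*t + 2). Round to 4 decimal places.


Answer: Convexity = 73.1513

Derivation:
Coupon per period c = face * coupon_rate / m = 2.350000
Periods per year m = 2; per-period yield y/m = 0.029000
Number of cashflows N = 20
Cashflows (t years, CF_t, discount factor 1/(1+y/m)^(m*t), PV):
  t = 0.5000: CF_t = 2.350000, DF = 0.971817, PV = 2.283771
  t = 1.0000: CF_t = 2.350000, DF = 0.944429, PV = 2.219408
  t = 1.5000: CF_t = 2.350000, DF = 0.917812, PV = 2.156859
  t = 2.0000: CF_t = 2.350000, DF = 0.891946, PV = 2.096073
  t = 2.5000: CF_t = 2.350000, DF = 0.866808, PV = 2.037000
  t = 3.0000: CF_t = 2.350000, DF = 0.842379, PV = 1.979592
  t = 3.5000: CF_t = 2.350000, DF = 0.818639, PV = 1.923801
  t = 4.0000: CF_t = 2.350000, DF = 0.795567, PV = 1.869583
  t = 4.5000: CF_t = 2.350000, DF = 0.773146, PV = 1.816894
  t = 5.0000: CF_t = 2.350000, DF = 0.751357, PV = 1.765689
  t = 5.5000: CF_t = 2.350000, DF = 0.730182, PV = 1.715927
  t = 6.0000: CF_t = 2.350000, DF = 0.709603, PV = 1.667567
  t = 6.5000: CF_t = 2.350000, DF = 0.689605, PV = 1.620571
  t = 7.0000: CF_t = 2.350000, DF = 0.670170, PV = 1.574899
  t = 7.5000: CF_t = 2.350000, DF = 0.651282, PV = 1.530514
  t = 8.0000: CF_t = 2.350000, DF = 0.632928, PV = 1.487380
  t = 8.5000: CF_t = 2.350000, DF = 0.615090, PV = 1.445461
  t = 9.0000: CF_t = 2.350000, DF = 0.597755, PV = 1.404724
  t = 9.5000: CF_t = 2.350000, DF = 0.580909, PV = 1.365135
  t = 10.0000: CF_t = 102.350000, DF = 0.564537, PV = 57.780374
Price P = sum_t PV_t = 91.741221
Convexity numerator sum_t t*(t + 1/m) * CF_t / (1+y/m)^(m*t + 2):
  t = 0.5000: term = 1.078429
  t = 1.0000: term = 3.144109
  t = 1.5000: term = 6.110999
  t = 2.0000: term = 9.897958
  t = 2.5000: term = 14.428511
  t = 3.0000: term = 19.630627
  t = 3.5000: term = 25.436510
  t = 4.0000: term = 31.782395
  t = 4.5000: term = 38.608351
  t = 5.0000: term = 45.858100
  t = 5.5000: term = 53.478834
  t = 6.0000: term = 61.421048
  t = 6.5000: term = 69.638376
  t = 7.0000: term = 78.087437
  t = 7.5000: term = 86.727683
  t = 8.0000: term = 95.521257
  t = 8.5000: term = 104.432861
  t = 9.0000: term = 113.429621
  t = 9.5000: term = 122.480964
  t = 10.0000: term = 5729.792588
Convexity = (1/P) * sum = 6710.986661 / 91.741221 = 73.151268


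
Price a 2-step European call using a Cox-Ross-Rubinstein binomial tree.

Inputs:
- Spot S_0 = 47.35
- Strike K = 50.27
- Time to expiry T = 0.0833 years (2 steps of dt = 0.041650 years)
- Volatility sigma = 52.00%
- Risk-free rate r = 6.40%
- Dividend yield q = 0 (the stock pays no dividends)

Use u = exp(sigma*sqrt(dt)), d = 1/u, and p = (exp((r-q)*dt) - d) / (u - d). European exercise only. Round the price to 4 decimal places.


dt = T/N = 0.041650
u = exp(sigma*sqrt(dt)) = 1.111959; d = 1/u = 0.899314
p = (exp((r-q)*dt) - d) / (u - d) = 0.486046
Discount per step: exp(-r*dt) = 0.997338
Stock lattice S(k, i) with i counting down-moves:
  k=0: S(0,0) = 47.3500
  k=1: S(1,0) = 52.6513; S(1,1) = 42.5825
  k=2: S(2,0) = 58.5460; S(2,1) = 47.3500; S(2,2) = 38.2950
Terminal payoffs V(N, i) = max(S_T - K, 0):
  V(2,0) = 8.276041; V(2,1) = 0.000000; V(2,2) = 0.000000
Backward induction: V(k, i) = exp(-r*dt) * [p * V(k+1, i) + (1-p) * V(k+1, i+1)].
  V(1,0) = exp(-r*dt) * [p*8.276041 + (1-p)*0.000000] = 4.011830
  V(1,1) = exp(-r*dt) * [p*0.000000 + (1-p)*0.000000] = 0.000000
  V(0,0) = exp(-r*dt) * [p*4.011830 + (1-p)*0.000000] = 1.944744

Answer: Price = V(0,0) = 1.9447


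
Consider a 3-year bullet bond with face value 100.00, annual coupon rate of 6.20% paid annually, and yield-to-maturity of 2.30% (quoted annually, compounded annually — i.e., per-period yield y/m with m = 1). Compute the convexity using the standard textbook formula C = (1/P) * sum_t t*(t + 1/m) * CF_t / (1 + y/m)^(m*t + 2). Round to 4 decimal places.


Answer: Convexity = 10.6401

Derivation:
Coupon per period c = face * coupon_rate / m = 6.200000
Periods per year m = 1; per-period yield y/m = 0.023000
Number of cashflows N = 3
Cashflows (t years, CF_t, discount factor 1/(1+y/m)^(m*t), PV):
  t = 1.0000: CF_t = 6.200000, DF = 0.977517, PV = 6.060606
  t = 2.0000: CF_t = 6.200000, DF = 0.955540, PV = 5.924346
  t = 3.0000: CF_t = 106.200000, DF = 0.934056, PV = 99.196789
Price P = sum_t PV_t = 111.181741
Convexity numerator sum_t t*(t + 1/m) * CF_t / (1+y/m)^(m*t + 2):
  t = 1.0000: term = 11.582299
  t = 2.0000: term = 33.965687
  t = 3.0000: term = 1137.437636
Convexity = (1/P) * sum = 1182.985622 / 111.181741 = 10.640107


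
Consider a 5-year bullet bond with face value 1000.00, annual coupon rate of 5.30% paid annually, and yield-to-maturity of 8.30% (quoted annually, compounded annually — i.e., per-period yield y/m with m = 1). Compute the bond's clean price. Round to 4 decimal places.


Answer: Price = 881.1598

Derivation:
Coupon per period c = face * coupon_rate / m = 53.000000
Periods per year m = 1; per-period yield y/m = 0.083000
Number of cashflows N = 5
Cashflows (t years, CF_t, discount factor 1/(1+y/m)^(m*t), PV):
  t = 1.0000: CF_t = 53.000000, DF = 0.923361, PV = 48.938135
  t = 2.0000: CF_t = 53.000000, DF = 0.852596, PV = 45.187567
  t = 3.0000: CF_t = 53.000000, DF = 0.787254, PV = 41.724438
  t = 4.0000: CF_t = 53.000000, DF = 0.726919, PV = 38.526721
  t = 5.0000: CF_t = 1053.000000, DF = 0.671209, PV = 706.782989
Price P = sum_t PV_t = 881.159849


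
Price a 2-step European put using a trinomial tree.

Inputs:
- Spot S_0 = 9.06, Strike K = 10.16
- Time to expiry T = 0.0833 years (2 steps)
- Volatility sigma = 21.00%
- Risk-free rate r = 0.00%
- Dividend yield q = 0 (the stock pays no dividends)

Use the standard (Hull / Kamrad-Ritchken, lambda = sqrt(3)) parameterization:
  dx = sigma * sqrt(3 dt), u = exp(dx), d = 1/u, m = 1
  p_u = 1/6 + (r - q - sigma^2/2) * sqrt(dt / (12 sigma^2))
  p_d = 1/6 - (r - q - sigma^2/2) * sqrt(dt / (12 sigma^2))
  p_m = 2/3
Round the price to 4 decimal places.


dt = T/N = 0.041650; dx = sigma*sqrt(3*dt) = 0.074231
u = exp(dx) = 1.077056; d = 1/u = 0.928457
p_u = 0.160481, p_m = 0.666667, p_d = 0.172853
Discount per step: exp(-r*dt) = 1.000000
Stock lattice S(k, j) with j the centered position index:
  k=0: S(0,+0) = 9.0600
  k=1: S(1,-1) = 8.4118; S(1,+0) = 9.0600; S(1,+1) = 9.7581
  k=2: S(2,-2) = 7.8100; S(2,-1) = 8.4118; S(2,+0) = 9.0600; S(2,+1) = 9.7581; S(2,+2) = 10.5100
Terminal payoffs V(N, j) = max(K - S_T, 0):
  V(2,-2) = 2.349989; V(2,-1) = 1.748181; V(2,+0) = 1.100000; V(2,+1) = 0.401873; V(2,+2) = 0.000000
Backward induction: V(k, j) = exp(-r*dt) * [p_u * V(k+1, j+1) + p_m * V(k+1, j) + p_d * V(k+1, j-1)]
  V(1,-1) = exp(-r*dt) * [p_u*1.100000 + p_m*1.748181 + p_d*2.349989] = 1.748184
  V(1,+0) = exp(-r*dt) * [p_u*0.401873 + p_m*1.100000 + p_d*1.748181] = 1.100004
  V(1,+1) = exp(-r*dt) * [p_u*0.000000 + p_m*0.401873 + p_d*1.100000] = 0.458053
  V(0,+0) = exp(-r*dt) * [p_u*0.458053 + p_m*1.100004 + p_d*1.748184] = 1.109023

Answer: Price = V(0,0) = 1.1090


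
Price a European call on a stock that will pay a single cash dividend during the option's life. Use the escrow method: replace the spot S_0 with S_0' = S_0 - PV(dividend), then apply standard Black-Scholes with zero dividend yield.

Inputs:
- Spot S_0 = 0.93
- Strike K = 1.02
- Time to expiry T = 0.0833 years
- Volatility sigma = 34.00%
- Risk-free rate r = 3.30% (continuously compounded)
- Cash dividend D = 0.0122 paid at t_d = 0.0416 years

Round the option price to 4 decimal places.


PV(D) = D * exp(-r * t_d) = 0.0122 * 0.99862814 = 0.01218326
S_0' = S_0 - PV(D) = 0.9300 - 0.01218326 = 0.91781674
d1 = (ln(S_0'/K) + (r + sigma^2/2)*T) / (sigma*sqrt(T)) = -0.99864073
d2 = d1 - sigma*sqrt(T) = -1.09677064
exp(-rT) = 0.99725487
N(d1) = 0.15898438; N(d2) = 0.13637083
C = S_0' * N(d1) - K * exp(-rT) * N(d2) = 0.91781674 * 0.15898438 - 1.0200 * 0.99725487 * 0.13637083 = 0.0072

Answer: Price = 0.0072


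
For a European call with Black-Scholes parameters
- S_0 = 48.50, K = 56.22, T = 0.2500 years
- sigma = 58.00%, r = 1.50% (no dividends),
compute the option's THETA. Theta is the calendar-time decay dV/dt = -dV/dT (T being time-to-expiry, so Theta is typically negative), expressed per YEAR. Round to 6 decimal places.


Answer: Theta = -10.769260

Derivation:
d1 = -0.3514095432; d2 = -0.6414095432
phi(d1) = 0.3750548989; exp(-qT) = 1.0000000000; exp(-rT) = 0.9962570225
Theta = -S*exp(-qT)*phi(d1)*sigma/(2*sqrt(T)) - r*K*exp(-rT)*N(d2) + q*S*exp(-qT)*N(d1)
N(d1) = 0.3626405620; N(d2) = 0.2606283171; sqrt(T) = 0.5000000000
Term 1 = -48.5000 * 1.0000000000 * 0.3750548989 * 0.5800 / (2 * 0.5000000000) = -10.5502943061
Term 2 = -0.0150 * 56.2200 * 0.9962570225 * 0.2606283171 = -0.2189651988
Term 3 = 0 (no dividend yield, q = 0)
Theta = -10.5502943061 + (-0.2189651988) + (0.0000000000) = -10.769260


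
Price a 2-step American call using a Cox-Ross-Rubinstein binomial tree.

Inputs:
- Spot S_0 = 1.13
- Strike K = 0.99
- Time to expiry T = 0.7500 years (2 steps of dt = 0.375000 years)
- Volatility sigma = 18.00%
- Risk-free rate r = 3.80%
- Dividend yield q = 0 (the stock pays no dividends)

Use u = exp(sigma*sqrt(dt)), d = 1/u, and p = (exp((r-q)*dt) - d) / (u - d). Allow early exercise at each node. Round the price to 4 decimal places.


dt = T/N = 0.375000
u = exp(sigma*sqrt(dt)) = 1.116532; d = 1/u = 0.895631
p = (exp((r-q)*dt) - d) / (u - d) = 0.537442
Discount per step: exp(-r*dt) = 0.985851
Stock lattice S(k, i) with i counting down-moves:
  k=0: S(0,0) = 1.1300
  k=1: S(1,0) = 1.2617; S(1,1) = 1.0121
  k=2: S(2,0) = 1.4087; S(2,1) = 1.1300; S(2,2) = 0.9064
Terminal payoffs V(N, i) = max(S_T - K, 0):
  V(2,0) = 0.418706; V(2,1) = 0.140000; V(2,2) = 0.000000
Backward induction: V(k, i) = exp(-r*dt) * [p * V(k+1, i) + (1-p) * V(k+1, i+1)]; then take max(V_cont, immediate exercise) for American.
  V(1,0) = exp(-r*dt) * [p*0.418706 + (1-p)*0.140000] = 0.285688; exercise = 0.271681; V(1,0) = max -> 0.285688
  V(1,1) = exp(-r*dt) * [p*0.140000 + (1-p)*0.000000] = 0.074177; exercise = 0.022063; V(1,1) = max -> 0.074177
  V(0,0) = exp(-r*dt) * [p*0.285688 + (1-p)*0.074177] = 0.185194; exercise = 0.140000; V(0,0) = max -> 0.185194

Answer: Price = V(0,0) = 0.1852


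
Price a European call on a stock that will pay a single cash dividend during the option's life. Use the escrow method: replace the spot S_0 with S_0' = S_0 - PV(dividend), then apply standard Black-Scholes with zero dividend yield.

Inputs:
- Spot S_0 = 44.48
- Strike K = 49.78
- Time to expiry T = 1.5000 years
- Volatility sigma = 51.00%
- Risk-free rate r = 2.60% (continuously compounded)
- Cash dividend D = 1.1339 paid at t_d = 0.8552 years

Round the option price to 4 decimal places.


Answer: Price = 9.0693

Derivation:
PV(D) = D * exp(-r * t_d) = 1.1339 * 0.97801018 = 1.10896574
S_0' = S_0 - PV(D) = 44.4800 - 1.10896574 = 43.37103426
d1 = (ln(S_0'/K) + (r + sigma^2/2)*T) / (sigma*sqrt(T)) = 0.15409933
d2 = d1 - sigma*sqrt(T) = -0.47052055
exp(-rT) = 0.96175071
N(d1) = 0.56123429; N(d2) = 0.31899158
C = S_0' * N(d1) - K * exp(-rT) * N(d2) = 43.37103426 * 0.56123429 - 49.7800 * 0.96175071 * 0.31899158 = 9.0693


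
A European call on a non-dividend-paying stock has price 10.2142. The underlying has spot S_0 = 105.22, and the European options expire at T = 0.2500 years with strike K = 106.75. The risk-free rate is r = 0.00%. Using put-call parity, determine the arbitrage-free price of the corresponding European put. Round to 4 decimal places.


Answer: Put price = 11.7442

Derivation:
Put-call parity: C - P = S_0 * exp(-qT) - K * exp(-rT).
S_0 * exp(-qT) = 105.2200 * 1.00000000 = 105.22000000
K * exp(-rT) = 106.7500 * 1.00000000 = 106.75000000
P = C - S*exp(-qT) + K*exp(-rT)
P = 10.2142 - 105.22000000 + 106.75000000 = 11.7442


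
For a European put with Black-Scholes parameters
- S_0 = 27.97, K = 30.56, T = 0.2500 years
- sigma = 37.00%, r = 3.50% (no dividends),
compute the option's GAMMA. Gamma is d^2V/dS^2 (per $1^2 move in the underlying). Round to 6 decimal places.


Answer: Gamma = 0.072796

Derivation:
d1 = -0.3389024707; d2 = -0.5239024707
phi(d1) = 0.3766774698; exp(-qT) = 1.0000000000; exp(-rT) = 0.9912881698
Gamma = exp(-qT) * phi(d1) / (S * sigma * sqrt(T)) = 1.0000000000 * 0.3766774698 / (27.9700 * 0.3700 * 0.5000000000) = 0.072796


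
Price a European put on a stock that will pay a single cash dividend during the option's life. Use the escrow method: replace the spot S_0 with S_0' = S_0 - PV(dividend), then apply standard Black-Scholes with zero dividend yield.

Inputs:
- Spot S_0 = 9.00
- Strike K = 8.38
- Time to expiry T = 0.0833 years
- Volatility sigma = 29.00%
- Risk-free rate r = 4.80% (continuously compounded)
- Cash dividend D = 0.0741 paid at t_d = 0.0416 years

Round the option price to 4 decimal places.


PV(D) = D * exp(-r * t_d) = 0.0741 * 0.99800519 = 0.07395218
S_0' = S_0 - PV(D) = 9.0000 - 0.07395218 = 8.92604782
d1 = (ln(S_0'/K) + (r + sigma^2/2)*T) / (sigma*sqrt(T)) = 0.84382055
d2 = d1 - sigma*sqrt(T) = 0.76012151
exp(-rT) = 0.99600958
N(-d1) = 0.19938485; N(-d2) = 0.22359098
P = K * exp(-rT) * N(-d2) - S_0' * N(-d1) = 8.3800 * 0.99600958 * 0.22359098 - 8.92604782 * 0.19938485 = 0.0865

Answer: Price = 0.0865


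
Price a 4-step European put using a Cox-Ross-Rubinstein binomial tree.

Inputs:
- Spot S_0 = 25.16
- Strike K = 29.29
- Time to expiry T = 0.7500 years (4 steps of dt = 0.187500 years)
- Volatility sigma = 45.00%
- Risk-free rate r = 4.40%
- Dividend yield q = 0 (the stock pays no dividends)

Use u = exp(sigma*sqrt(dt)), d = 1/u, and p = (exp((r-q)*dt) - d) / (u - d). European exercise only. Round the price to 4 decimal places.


Answer: Price = V(0,0) = 6.1059

Derivation:
dt = T/N = 0.187500
u = exp(sigma*sqrt(dt)) = 1.215136; d = 1/u = 0.822953
p = (exp((r-q)*dt) - d) / (u - d) = 0.472563
Discount per step: exp(-r*dt) = 0.991784
Stock lattice S(k, i) with i counting down-moves:
  k=0: S(0,0) = 25.1600
  k=1: S(1,0) = 30.5728; S(1,1) = 20.7055
  k=2: S(2,0) = 37.1501; S(2,1) = 25.1600; S(2,2) = 17.0397
  k=3: S(3,0) = 45.1424; S(3,1) = 30.5728; S(3,2) = 20.7055; S(3,3) = 14.0229
  k=4: S(4,0) = 54.8542; S(4,1) = 37.1501; S(4,2) = 25.1600; S(4,3) = 17.0397; S(4,4) = 11.5402
Terminal payoffs V(N, i) = max(K - S_T, 0):
  V(4,0) = 0.000000; V(4,1) = 0.000000; V(4,2) = 4.130000; V(4,3) = 12.250333; V(4,4) = 17.749846
Backward induction: V(k, i) = exp(-r*dt) * [p * V(k+1, i) + (1-p) * V(k+1, i+1)].
  V(3,0) = exp(-r*dt) * [p*0.000000 + (1-p)*0.000000] = 0.000000
  V(3,1) = exp(-r*dt) * [p*0.000000 + (1-p)*4.130000] = 2.160419
  V(3,2) = exp(-r*dt) * [p*4.130000 + (1-p)*12.250333] = 8.343844
  V(3,3) = exp(-r*dt) * [p*12.250333 + (1-p)*17.749846] = 15.026500
  V(2,0) = exp(-r*dt) * [p*0.000000 + (1-p)*2.160419] = 1.130123
  V(2,1) = exp(-r*dt) * [p*2.160419 + (1-p)*8.343844] = 5.377242
  V(2,2) = exp(-r*dt) * [p*8.343844 + (1-p)*15.026500] = 11.771013
  V(1,0) = exp(-r*dt) * [p*1.130123 + (1-p)*5.377242] = 3.342522
  V(1,1) = exp(-r*dt) * [p*5.377242 + (1-p)*11.771013] = 8.677668
  V(0,0) = exp(-r*dt) * [p*3.342522 + (1-p)*8.677668] = 6.105894


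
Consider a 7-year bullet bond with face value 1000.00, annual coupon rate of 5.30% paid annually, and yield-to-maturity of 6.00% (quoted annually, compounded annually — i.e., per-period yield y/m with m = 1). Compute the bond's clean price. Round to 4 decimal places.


Coupon per period c = face * coupon_rate / m = 53.000000
Periods per year m = 1; per-period yield y/m = 0.060000
Number of cashflows N = 7
Cashflows (t years, CF_t, discount factor 1/(1+y/m)^(m*t), PV):
  t = 1.0000: CF_t = 53.000000, DF = 0.943396, PV = 50.000000
  t = 2.0000: CF_t = 53.000000, DF = 0.889996, PV = 47.169811
  t = 3.0000: CF_t = 53.000000, DF = 0.839619, PV = 44.499822
  t = 4.0000: CF_t = 53.000000, DF = 0.792094, PV = 41.980964
  t = 5.0000: CF_t = 53.000000, DF = 0.747258, PV = 39.604683
  t = 6.0000: CF_t = 53.000000, DF = 0.704961, PV = 37.362909
  t = 7.0000: CF_t = 1053.000000, DF = 0.665057, PV = 700.305141
Price P = sum_t PV_t = 960.923330

Answer: Price = 960.9233


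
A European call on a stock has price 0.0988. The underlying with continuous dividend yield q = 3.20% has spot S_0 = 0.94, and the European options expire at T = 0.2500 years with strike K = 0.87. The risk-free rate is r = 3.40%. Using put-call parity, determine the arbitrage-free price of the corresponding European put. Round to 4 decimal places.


Answer: Put price = 0.0289

Derivation:
Put-call parity: C - P = S_0 * exp(-qT) - K * exp(-rT).
S_0 * exp(-qT) = 0.9400 * 0.99203191 = 0.93251000
K * exp(-rT) = 0.8700 * 0.99153602 = 0.86263634
P = C - S*exp(-qT) + K*exp(-rT)
P = 0.0988 - 0.93251000 + 0.86263634 = 0.0289


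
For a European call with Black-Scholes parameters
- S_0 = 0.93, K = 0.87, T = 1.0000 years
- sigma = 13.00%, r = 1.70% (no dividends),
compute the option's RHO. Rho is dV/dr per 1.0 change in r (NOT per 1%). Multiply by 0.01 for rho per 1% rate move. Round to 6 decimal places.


d1 = 0.7087798038; d2 = 0.5787798038
phi(d1) = 0.3103287876; exp(-qT) = 1.0000000000; exp(-rT) = 0.9831436846
N(d2) = 0.7186311199
Rho = K*T*exp(-rT)*N(d2) = 0.8700 * 1.0000 * 0.9831436846 * 0.7186311199 = 0.614670

Answer: Rho = 0.614670


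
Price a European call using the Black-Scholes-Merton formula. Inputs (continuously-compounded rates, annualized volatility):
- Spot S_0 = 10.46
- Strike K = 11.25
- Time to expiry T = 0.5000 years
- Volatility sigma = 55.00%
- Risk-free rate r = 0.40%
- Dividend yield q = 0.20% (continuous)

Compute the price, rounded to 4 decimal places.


Answer: Price = 1.3101

Derivation:
d1 = (ln(S/K) + (r - q + 0.5*sigma^2) * T) / (sigma * sqrt(T)) = 0.00981035
d2 = d1 - sigma * sqrt(T) = -0.37909838
exp(-rT) = 0.99800200; exp(-qT) = 0.99900050
C = S_0 * exp(-qT) * N(d1) - K * exp(-rT) * N(d2)
N(d1) = 0.50391370; N(d2) = 0.35230740
C = 10.4600 * 0.99900050 * 0.50391370 - 11.2500 * 0.99800200 * 0.35230740 = 1.3101


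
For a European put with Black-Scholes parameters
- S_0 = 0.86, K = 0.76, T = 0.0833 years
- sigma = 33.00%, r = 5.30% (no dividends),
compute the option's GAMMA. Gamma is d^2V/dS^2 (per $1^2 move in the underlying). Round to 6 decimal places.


Answer: Gamma = 1.848887

Derivation:
d1 = 1.3918451862; d2 = 1.2966014462
phi(d1) = 0.1514416246; exp(-qT) = 1.0000000000; exp(-rT) = 0.9955948313
Gamma = exp(-qT) * phi(d1) / (S * sigma * sqrt(T)) = 1.0000000000 * 0.1514416246 / (0.8600 * 0.3300 * 0.2886173938) = 1.848887


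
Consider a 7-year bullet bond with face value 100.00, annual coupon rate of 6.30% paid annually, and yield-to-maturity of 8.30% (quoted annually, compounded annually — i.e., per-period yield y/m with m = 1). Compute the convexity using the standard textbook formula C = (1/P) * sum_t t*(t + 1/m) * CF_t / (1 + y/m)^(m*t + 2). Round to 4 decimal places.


Answer: Convexity = 37.0002

Derivation:
Coupon per period c = face * coupon_rate / m = 6.300000
Periods per year m = 1; per-period yield y/m = 0.083000
Number of cashflows N = 7
Cashflows (t years, CF_t, discount factor 1/(1+y/m)^(m*t), PV):
  t = 1.0000: CF_t = 6.300000, DF = 0.923361, PV = 5.817175
  t = 2.0000: CF_t = 6.300000, DF = 0.852596, PV = 5.371352
  t = 3.0000: CF_t = 6.300000, DF = 0.787254, PV = 4.959697
  t = 4.0000: CF_t = 6.300000, DF = 0.726919, PV = 4.579591
  t = 5.0000: CF_t = 6.300000, DF = 0.671209, PV = 4.228616
  t = 6.0000: CF_t = 6.300000, DF = 0.619768, PV = 3.904539
  t = 7.0000: CF_t = 106.300000, DF = 0.572270, PV = 60.832276
Price P = sum_t PV_t = 89.693247
Convexity numerator sum_t t*(t + 1/m) * CF_t / (1+y/m)^(m*t + 2):
  t = 1.0000: term = 9.919395
  t = 2.0000: term = 27.477548
  t = 3.0000: term = 50.743394
  t = 4.0000: term = 78.090788
  t = 5.0000: term = 108.158986
  t = 6.0000: term = 139.817711
  t = 7.0000: term = 2904.458543
Convexity = (1/P) * sum = 3318.666364 / 89.693247 = 37.000181


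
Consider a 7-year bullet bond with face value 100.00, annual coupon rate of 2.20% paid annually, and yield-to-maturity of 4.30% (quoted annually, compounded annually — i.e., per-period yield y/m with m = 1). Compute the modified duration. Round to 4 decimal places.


Answer: Modified duration = 6.2582

Derivation:
Coupon per period c = face * coupon_rate / m = 2.200000
Periods per year m = 1; per-period yield y/m = 0.043000
Number of cashflows N = 7
Cashflows (t years, CF_t, discount factor 1/(1+y/m)^(m*t), PV):
  t = 1.0000: CF_t = 2.200000, DF = 0.958773, PV = 2.109300
  t = 2.0000: CF_t = 2.200000, DF = 0.919245, PV = 2.022339
  t = 3.0000: CF_t = 2.200000, DF = 0.881347, PV = 1.938964
  t = 4.0000: CF_t = 2.200000, DF = 0.845012, PV = 1.859026
  t = 5.0000: CF_t = 2.200000, DF = 0.810174, PV = 1.782383
  t = 6.0000: CF_t = 2.200000, DF = 0.776773, PV = 1.708901
  t = 7.0000: CF_t = 102.200000, DF = 0.744749, PV = 76.113332
Price P = sum_t PV_t = 87.534246
First compute Macaulay numerator sum_t t * PV_t:
  t * PV_t at t = 1.0000: 2.109300
  t * PV_t at t = 2.0000: 4.044679
  t * PV_t at t = 3.0000: 5.816892
  t * PV_t at t = 4.0000: 7.436104
  t * PV_t at t = 5.0000: 8.911917
  t * PV_t at t = 6.0000: 10.253404
  t * PV_t at t = 7.0000: 532.793327
Macaulay duration D = 571.365623 / 87.534246 = 6.527338
Modified duration = D / (1 + y/m) = 6.527338 / (1 + 0.043000) = 6.258234


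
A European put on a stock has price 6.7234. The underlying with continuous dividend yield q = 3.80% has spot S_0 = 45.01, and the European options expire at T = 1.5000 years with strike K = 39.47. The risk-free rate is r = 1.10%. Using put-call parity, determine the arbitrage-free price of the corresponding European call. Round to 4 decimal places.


Put-call parity: C - P = S_0 * exp(-qT) - K * exp(-rT).
S_0 * exp(-qT) = 45.0100 * 0.94459407 = 42.51617906
K * exp(-rT) = 39.4700 * 0.98363538 = 38.82408842
C = P + S*exp(-qT) - K*exp(-rT)
C = 6.7234 + 42.51617906 - 38.82408842 = 10.4155

Answer: Call price = 10.4155


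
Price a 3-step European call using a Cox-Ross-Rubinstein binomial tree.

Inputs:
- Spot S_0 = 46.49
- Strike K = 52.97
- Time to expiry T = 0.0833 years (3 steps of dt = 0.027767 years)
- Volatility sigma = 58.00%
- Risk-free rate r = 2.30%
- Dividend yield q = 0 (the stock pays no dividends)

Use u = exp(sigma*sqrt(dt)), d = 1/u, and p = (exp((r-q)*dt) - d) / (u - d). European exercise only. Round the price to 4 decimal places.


dt = T/N = 0.027767
u = exp(sigma*sqrt(dt)) = 1.101472; d = 1/u = 0.907876
p = (exp((r-q)*dt) - d) / (u - d) = 0.479157
Discount per step: exp(-r*dt) = 0.999362
Stock lattice S(k, i) with i counting down-moves:
  k=0: S(0,0) = 46.4900
  k=1: S(1,0) = 51.2074; S(1,1) = 42.2072
  k=2: S(2,0) = 56.4035; S(2,1) = 46.4900; S(2,2) = 38.3189
  k=3: S(3,0) = 62.1269; S(3,1) = 51.2074; S(3,2) = 42.2072; S(3,3) = 34.7888
Terminal payoffs V(N, i) = max(S_T - K, 0):
  V(3,0) = 9.156910; V(3,1) = 0.000000; V(3,2) = 0.000000; V(3,3) = 0.000000
Backward induction: V(k, i) = exp(-r*dt) * [p * V(k+1, i) + (1-p) * V(k+1, i+1)].
  V(2,0) = exp(-r*dt) * [p*9.156910 + (1-p)*0.000000] = 4.384795
  V(2,1) = exp(-r*dt) * [p*0.000000 + (1-p)*0.000000] = 0.000000
  V(2,2) = exp(-r*dt) * [p*0.000000 + (1-p)*0.000000] = 0.000000
  V(1,0) = exp(-r*dt) * [p*4.384795 + (1-p)*0.000000] = 2.099663
  V(1,1) = exp(-r*dt) * [p*0.000000 + (1-p)*0.000000] = 0.000000
  V(0,0) = exp(-r*dt) * [p*2.099663 + (1-p)*0.000000] = 1.005425

Answer: Price = V(0,0) = 1.0054


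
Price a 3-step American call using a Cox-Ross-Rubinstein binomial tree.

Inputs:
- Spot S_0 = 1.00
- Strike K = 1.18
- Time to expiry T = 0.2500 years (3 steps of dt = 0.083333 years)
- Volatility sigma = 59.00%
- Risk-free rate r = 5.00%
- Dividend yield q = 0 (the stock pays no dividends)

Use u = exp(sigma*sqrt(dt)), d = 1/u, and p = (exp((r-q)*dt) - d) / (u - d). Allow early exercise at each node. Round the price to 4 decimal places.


dt = T/N = 0.083333
u = exp(sigma*sqrt(dt)) = 1.185682; d = 1/u = 0.843396
p = (exp((r-q)*dt) - d) / (u - d) = 0.469722
Discount per step: exp(-r*dt) = 0.995842
Stock lattice S(k, i) with i counting down-moves:
  k=0: S(0,0) = 1.0000
  k=1: S(1,0) = 1.1857; S(1,1) = 0.8434
  k=2: S(2,0) = 1.4058; S(2,1) = 1.0000; S(2,2) = 0.7113
  k=3: S(3,0) = 1.6669; S(3,1) = 1.1857; S(3,2) = 0.8434; S(3,3) = 0.5999
Terminal payoffs V(N, i) = max(S_T - K, 0):
  V(3,0) = 0.486882; V(3,1) = 0.005682; V(3,2) = 0.000000; V(3,3) = 0.000000
Backward induction: V(k, i) = exp(-r*dt) * [p * V(k+1, i) + (1-p) * V(k+1, i+1)]; then take max(V_cont, immediate exercise) for American.
  V(2,0) = exp(-r*dt) * [p*0.486882 + (1-p)*0.005682] = 0.230749; exercise = 0.225842; V(2,0) = max -> 0.230749
  V(2,1) = exp(-r*dt) * [p*0.005682 + (1-p)*0.000000] = 0.002658; exercise = 0.000000; V(2,1) = max -> 0.002658
  V(2,2) = exp(-r*dt) * [p*0.000000 + (1-p)*0.000000] = 0.000000; exercise = 0.000000; V(2,2) = max -> 0.000000
  V(1,0) = exp(-r*dt) * [p*0.230749 + (1-p)*0.002658] = 0.109341; exercise = 0.005682; V(1,0) = max -> 0.109341
  V(1,1) = exp(-r*dt) * [p*0.002658 + (1-p)*0.000000] = 0.001243; exercise = 0.000000; V(1,1) = max -> 0.001243
  V(0,0) = exp(-r*dt) * [p*0.109341 + (1-p)*0.001243] = 0.051803; exercise = 0.000000; V(0,0) = max -> 0.051803

Answer: Price = V(0,0) = 0.0518


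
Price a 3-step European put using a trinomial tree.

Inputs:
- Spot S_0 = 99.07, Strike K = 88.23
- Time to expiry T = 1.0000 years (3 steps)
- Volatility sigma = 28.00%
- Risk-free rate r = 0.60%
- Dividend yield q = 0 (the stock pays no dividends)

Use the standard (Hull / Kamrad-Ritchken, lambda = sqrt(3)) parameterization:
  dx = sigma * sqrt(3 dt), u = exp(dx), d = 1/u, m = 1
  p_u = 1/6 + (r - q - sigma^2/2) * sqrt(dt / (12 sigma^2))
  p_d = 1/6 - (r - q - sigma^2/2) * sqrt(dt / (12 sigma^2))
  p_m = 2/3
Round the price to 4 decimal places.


Answer: Price = V(0,0) = 5.9820

Derivation:
dt = T/N = 0.333333; dx = sigma*sqrt(3*dt) = 0.280000
u = exp(dx) = 1.323130; d = 1/u = 0.755784
p_u = 0.146905, p_m = 0.666667, p_d = 0.186429
Discount per step: exp(-r*dt) = 0.998002
Stock lattice S(k, j) with j the centered position index:
  k=0: S(0,+0) = 99.0700
  k=1: S(1,-1) = 74.8755; S(1,+0) = 99.0700; S(1,+1) = 131.0825
  k=2: S(2,-2) = 56.5897; S(2,-1) = 74.8755; S(2,+0) = 99.0700; S(2,+1) = 131.0825; S(2,+2) = 173.4391
  k=3: S(3,-3) = 42.7696; S(3,-2) = 56.5897; S(3,-1) = 74.8755; S(3,+0) = 99.0700; S(3,+1) = 131.0825; S(3,+2) = 173.4391; S(3,+3) = 229.4825
Terminal payoffs V(N, j) = max(K - S_T, 0):
  V(3,-3) = 45.460438; V(3,-2) = 31.640318; V(3,-1) = 13.354505; V(3,+0) = 0.000000; V(3,+1) = 0.000000; V(3,+2) = 0.000000; V(3,+3) = 0.000000
Backward induction: V(k, j) = exp(-r*dt) * [p_u * V(k+1, j+1) + p_m * V(k+1, j) + p_d * V(k+1, j-1)]
  V(2,-2) = exp(-r*dt) * [p_u*13.354505 + p_m*31.640318 + p_d*45.460438] = 31.467512
  V(2,-1) = exp(-r*dt) * [p_u*0.000000 + p_m*13.354505 + p_d*31.640318] = 14.772089
  V(2,+0) = exp(-r*dt) * [p_u*0.000000 + p_m*0.000000 + p_d*13.354505] = 2.484687
  V(2,+1) = exp(-r*dt) * [p_u*0.000000 + p_m*0.000000 + p_d*0.000000] = 0.000000
  V(2,+2) = exp(-r*dt) * [p_u*0.000000 + p_m*0.000000 + p_d*0.000000] = 0.000000
  V(1,-1) = exp(-r*dt) * [p_u*2.484687 + p_m*14.772089 + p_d*31.467512] = 16.047388
  V(1,+0) = exp(-r*dt) * [p_u*0.000000 + p_m*2.484687 + p_d*14.772089] = 4.401585
  V(1,+1) = exp(-r*dt) * [p_u*0.000000 + p_m*0.000000 + p_d*2.484687] = 0.462291
  V(0,+0) = exp(-r*dt) * [p_u*0.462291 + p_m*4.401585 + p_d*16.047388] = 5.982019


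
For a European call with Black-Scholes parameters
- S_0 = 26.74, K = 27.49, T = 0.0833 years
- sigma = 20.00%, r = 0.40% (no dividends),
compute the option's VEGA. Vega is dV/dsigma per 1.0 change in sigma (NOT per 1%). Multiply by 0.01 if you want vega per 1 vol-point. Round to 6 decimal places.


d1 = -0.4445769911; d2 = -0.5023004699
phi(d1) = 0.3614025360; exp(-qT) = 1.0000000000; exp(-rT) = 0.9996668555
Vega = S * exp(-qT) * phi(d1) * sqrt(T) = 26.7400 * 1.0000000000 * 0.3614025360 * 0.2886173938 = 2.789171

Answer: Vega = 2.789171


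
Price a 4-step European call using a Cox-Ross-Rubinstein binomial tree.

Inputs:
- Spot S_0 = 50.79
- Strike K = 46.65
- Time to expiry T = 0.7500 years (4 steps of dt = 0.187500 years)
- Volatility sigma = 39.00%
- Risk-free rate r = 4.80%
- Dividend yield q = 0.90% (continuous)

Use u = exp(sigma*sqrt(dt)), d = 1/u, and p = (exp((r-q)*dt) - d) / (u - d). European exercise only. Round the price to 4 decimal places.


Answer: Price = V(0,0) = 9.6386

Derivation:
dt = T/N = 0.187500
u = exp(sigma*sqrt(dt)) = 1.183972; d = 1/u = 0.844615
p = (exp((r-q)*dt) - d) / (u - d) = 0.479508
Discount per step: exp(-r*dt) = 0.991040
Stock lattice S(k, i) with i counting down-moves:
  k=0: S(0,0) = 50.7900
  k=1: S(1,0) = 60.1339; S(1,1) = 42.8980
  k=2: S(2,0) = 71.1969; S(2,1) = 50.7900; S(2,2) = 36.2322
  k=3: S(3,0) = 84.2952; S(3,1) = 60.1339; S(3,2) = 42.8980; S(3,3) = 30.6023
  k=4: S(4,0) = 99.8031; S(4,1) = 71.1969; S(4,2) = 50.7900; S(4,3) = 36.2322; S(4,4) = 25.8471
Terminal payoffs V(N, i) = max(S_T - K, 0):
  V(4,0) = 53.153105; V(4,1) = 24.546908; V(4,2) = 4.140000; V(4,3) = 0.000000; V(4,4) = 0.000000
Backward induction: V(k, i) = exp(-r*dt) * [p * V(k+1, i) + (1-p) * V(k+1, i+1)].
  V(3,0) = exp(-r*dt) * [p*53.153105 + (1-p)*24.546908] = 37.920990
  V(3,1) = exp(-r*dt) * [p*24.546908 + (1-p)*4.140000] = 13.800518
  V(3,2) = exp(-r*dt) * [p*4.140000 + (1-p)*0.000000] = 1.967378
  V(3,3) = exp(-r*dt) * [p*0.000000 + (1-p)*0.000000] = 0.000000
  V(2,0) = exp(-r*dt) * [p*37.920990 + (1-p)*13.800518] = 25.139211
  V(2,1) = exp(-r*dt) * [p*13.800518 + (1-p)*1.967378] = 7.573003
  V(2,2) = exp(-r*dt) * [p*1.967378 + (1-p)*0.000000] = 0.934922
  V(1,0) = exp(-r*dt) * [p*25.139211 + (1-p)*7.573003] = 15.852827
  V(1,1) = exp(-r*dt) * [p*7.573003 + (1-p)*0.934922] = 4.081042
  V(0,0) = exp(-r*dt) * [p*15.852827 + (1-p)*4.081042] = 9.638573
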